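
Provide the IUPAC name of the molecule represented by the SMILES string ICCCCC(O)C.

Counting along the main chain through the –OH group gives 6 carbons: the parent is hexane.
The highest-priority functional group is an alcohol (–OH), so the name ends in -ol.
The numbering direction is chosen so that numbering from this end puts the hydroxyl group at C-2 rather than C-5.
This places the hydroxyl at C-2; an iodo group at C-6.
Putting it together: 6-iodohexan-2-ol.

6-iodohexan-2-ol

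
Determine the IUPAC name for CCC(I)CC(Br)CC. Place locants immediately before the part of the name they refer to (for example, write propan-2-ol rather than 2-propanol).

3-bromo-5-iodoheptane

The longest carbon chain is 7 atoms: the parent is heptane.
The numbering direction is chosen so that the locant sets are identical either way, so the alphabetically earlier bromo substituent takes the lower locant (3 rather than 5).
With this numbering: a bromo group at C-3; an iodo group at C-5.
Substituent prefixes are cited in alphabetical order (multiplying prefixes like di-/tri- are ignored for ordering).
Assembling the pieces gives 3-bromo-5-iodoheptane.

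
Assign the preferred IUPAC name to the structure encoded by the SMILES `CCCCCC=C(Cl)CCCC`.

5-chloroundec-5-ene

The longest chain bearing the multiple bond is 11 carbons long (undecane).
There is one C=C double bond, indicated by the ending -ene.
The numbering direction is chosen so that numbering from this end puts the double bond at C-5 rather than C-6.
This places the double bond between C-5 and C-6; a chloro group at C-5.
The name is 5-chloroundec-5-ene.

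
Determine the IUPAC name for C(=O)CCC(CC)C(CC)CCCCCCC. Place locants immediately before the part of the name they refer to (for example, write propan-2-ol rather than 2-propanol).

4,5-diethyldodecanal

The longest carbon chain that includes the –CHO group has 12 carbons, so the parent hydride is dodecane.
An aldehyde (terminal –CHO) is the principal characteristic group, giving the suffix -al.
Choose the numbering such that the aldehyde carbon is C-1 by definition.
This places ethyl groups at C-4 and C-5.
Putting it together: 4,5-diethyldodecanal.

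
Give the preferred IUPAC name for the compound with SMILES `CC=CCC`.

pent-2-ene

The longest carbon chain that includes the multiple bond has 5 carbons, so the parent hydride is pentane.
A C=C double bond in the chain gives the infix -ene-.
The numbering direction is chosen so that numbering from this end puts the double bond at C-2 rather than C-3.
This places the double bond between C-2 and C-3.
Assembling the pieces gives pent-2-ene.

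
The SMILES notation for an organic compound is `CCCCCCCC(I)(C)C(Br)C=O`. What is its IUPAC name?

2-bromo-3-iodo-3-methyldecanal

Counting along the main chain through the –CHO group gives 10 carbons: the parent is decane.
An aldehyde (terminal –CHO) is the principal characteristic group, giving the suffix -al.
The numbering direction is chosen so that the aldehyde carbon is C-1 by definition.
That gives a bromo group at C-2; an iodo group at C-3; a methyl group at C-3.
Substituent prefixes are cited in alphabetical order (multiplying prefixes like di-/tri- are ignored for ordering).
Putting it together: 2-bromo-3-iodo-3-methyldecanal.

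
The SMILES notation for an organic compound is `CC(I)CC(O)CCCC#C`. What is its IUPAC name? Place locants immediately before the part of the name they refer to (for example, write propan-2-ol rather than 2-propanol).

The longest carbon chain that includes the –OH group and the multiple bond has 9 carbons, so the parent hydride is nonane.
An alcohol (–OH) is the principal characteristic group, giving the suffix -ol.
The chain contains a C≡C triple bond, so the unsaturation ending is -yne.
The numbering direction is chosen so that numbering from this end puts the hydroxyl group at C-4 rather than C-6.
This places the hydroxyl at C-4; the triple bond between C-8 and C-9; an iodo group at C-2.
Putting it together: 2-iodonon-8-yn-4-ol.

2-iodonon-8-yn-4-ol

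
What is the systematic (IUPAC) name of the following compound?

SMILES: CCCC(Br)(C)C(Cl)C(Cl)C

4-bromo-2,3-dichloro-4-methylheptane

The parent chain contains 7 carbons (heptane).
Number the chain so that the substituent locant set {2,3,4,4} is lower than {4,4,5,6} at the first point of difference.
This places a bromo group at C-4; chloro groups at C-2 and C-3; a methyl group at C-4.
The substituents are ordered alphabetically, ignoring any di-/tri- multipliers.
Putting it together: 4-bromo-2,3-dichloro-4-methylheptane.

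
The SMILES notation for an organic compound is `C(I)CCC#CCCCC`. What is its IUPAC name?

The longest chain bearing the multiple bond is 9 carbons long (nonane).
The chain contains a C≡C triple bond, so the unsaturation ending is -yne.
Choose the numbering such that numbering from this end puts the triple bond at C-4 rather than C-5.
That gives the triple bond between C-4 and C-5; an iodo group at C-1.
Assembling the pieces gives 1-iodonon-4-yne.

1-iodonon-4-yne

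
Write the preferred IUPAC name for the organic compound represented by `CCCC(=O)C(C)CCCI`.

8-iodo-5-methyloctan-4-one

The longest carbon chain that includes the carbonyl has 8 carbons, so the parent hydride is octane.
A ketone (C=O on an internal carbon) is the principal characteristic group, giving the suffix -one.
The numbering direction is chosen so that numbering from this end puts the carbonyl group at C-4 rather than C-5.
This places the carbonyl at C-4; an iodo group at C-8; a methyl group at C-5.
Substituent prefixes are cited in alphabetical order (multiplying prefixes like di-/tri- are ignored for ordering).
The name is 8-iodo-5-methyloctan-4-one.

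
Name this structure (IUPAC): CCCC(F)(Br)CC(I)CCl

4-bromo-1-chloro-4-fluoro-2-iodoheptane

The longest continuous carbon chain has 7 atoms, so the parent hydride is heptane.
Choose the numbering such that the substituent locant set {1,2,4,4} is lower than {4,4,6,7} at the first point of difference.
That gives a bromo group at C-4; a chloro group at C-1; a fluoro group at C-4; an iodo group at C-2.
Prefixes are listed alphabetically: bromo, chloro, fluoro, iodo.
The name is 4-bromo-1-chloro-4-fluoro-2-iodoheptane.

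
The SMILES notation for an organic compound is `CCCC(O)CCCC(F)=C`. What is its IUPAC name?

The longest carbon chain that includes the –OH group and the multiple bond has 9 carbons, so the parent hydride is nonane.
The highest-priority functional group is an alcohol (–OH), so the name ends in -ol.
A C=C double bond in the chain gives the infix -ene-.
Choose the numbering such that numbering from this end puts the hydroxyl group at C-4 rather than C-6.
This places the hydroxyl at C-4; the double bond between C-8 and C-9; a fluoro group at C-8.
Assembling the pieces gives 8-fluoronon-8-en-4-ol.

8-fluoronon-8-en-4-ol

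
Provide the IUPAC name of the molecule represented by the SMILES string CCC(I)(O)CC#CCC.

Counting along the main chain through the –OH group and the multiple bond gives 8 carbons: the parent is octane.
An alcohol (–OH) is the principal characteristic group, giving the suffix -ol.
The chain contains a C≡C triple bond, so the unsaturation ending is -yne.
The numbering direction is chosen so that numbering from this end puts the hydroxyl group at C-3 rather than C-6.
This places the hydroxyl at C-3; the triple bond between C-5 and C-6; an iodo group at C-3.
Assembling the pieces gives 3-iodooct-5-yn-3-ol.

3-iodooct-5-yn-3-ol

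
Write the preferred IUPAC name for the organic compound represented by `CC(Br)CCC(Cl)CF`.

5-bromo-2-chloro-1-fluorohexane

The parent chain contains 6 carbons (hexane).
The numbering direction is chosen so that the substituent locant set {1,2,5} is lower than {2,5,6} at the first point of difference.
With this numbering: a bromo group at C-5; a chloro group at C-2; a fluoro group at C-1.
Substituent prefixes are cited in alphabetical order (multiplying prefixes like di-/tri- are ignored for ordering).
Putting it together: 5-bromo-2-chloro-1-fluorohexane.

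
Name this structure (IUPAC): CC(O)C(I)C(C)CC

3-iodo-4-methylhexan-2-ol

Counting along the main chain through the –OH group gives 6 carbons: the parent is hexane.
The highest-priority functional group is an alcohol (–OH), so the name ends in -ol.
Number the chain so that numbering from this end puts the hydroxyl group at C-2 rather than C-5.
This places the hydroxyl at C-2; an iodo group at C-3; a methyl group at C-4.
Prefixes are listed alphabetically: iodo, methyl.
The name is 3-iodo-4-methylhexan-2-ol.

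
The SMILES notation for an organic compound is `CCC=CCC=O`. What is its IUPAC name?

hex-3-enal

The longest chain bearing the –CHO group and the multiple bond is 6 carbons long (hexane).
The principal characteristic group is an aldehyde (terminal –CHO), named with the suffix -al.
The chain contains a C=C double bond, so the unsaturation ending is -ene.
The numbering direction is chosen so that the aldehyde carbon is C-1 by definition.
This places the double bond between C-3 and C-4.
Putting it together: hex-3-enal.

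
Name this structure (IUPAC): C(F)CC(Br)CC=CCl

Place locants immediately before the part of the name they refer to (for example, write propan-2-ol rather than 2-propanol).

Counting along the main chain through the multiple bond gives 6 carbons: the parent is hexane.
There is one C=C double bond, indicated by the ending -ene.
Choose the numbering such that numbering from this end puts the double bond at C-1 rather than C-5.
That gives the double bond between C-1 and C-2; a bromo group at C-4; a chloro group at C-1; a fluoro group at C-6.
Substituent prefixes are cited in alphabetical order (multiplying prefixes like di-/tri- are ignored for ordering).
The name is 4-bromo-1-chloro-6-fluorohex-1-ene.

4-bromo-1-chloro-6-fluorohex-1-ene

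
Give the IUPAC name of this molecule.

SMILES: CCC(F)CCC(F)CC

3,6-difluorooctane

The longest carbon chain is 8 atoms: the parent is octane.
Numbering from either end gives identical locants here.
This places fluoro groups at C-3 and C-6.
Putting it together: 3,6-difluorooctane.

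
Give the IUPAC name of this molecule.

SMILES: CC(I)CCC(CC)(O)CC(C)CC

5-ethyl-2-iodo-7-methylnonan-5-ol

The longest chain bearing the –OH group is 9 carbons long (nonane).
The principal characteristic group is an alcohol (–OH), named with the suffix -ol.
Choose the numbering such that the substituent locant set {2,5,7} is lower than {3,5,8} at the first point of difference.
This places the hydroxyl at C-5; an ethyl group at C-5; an iodo group at C-2; a methyl group at C-7.
Prefixes are listed alphabetically: ethyl, iodo, methyl.
Assembling the pieces gives 5-ethyl-2-iodo-7-methylnonan-5-ol.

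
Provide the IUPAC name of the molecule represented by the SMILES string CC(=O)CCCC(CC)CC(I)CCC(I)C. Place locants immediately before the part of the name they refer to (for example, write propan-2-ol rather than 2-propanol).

6-ethyl-8,11-diiodododecan-2-one

The longest chain bearing the carbonyl is 12 carbons long (dodecane).
The principal characteristic group is a ketone (C=O on an internal carbon), named with the suffix -one.
Number the chain so that numbering from this end puts the carbonyl group at C-2 rather than C-11.
That gives the carbonyl at C-2; an ethyl group at C-6; iodo groups at C-8 and C-11.
Substituent prefixes are cited in alphabetical order (multiplying prefixes like di-/tri- are ignored for ordering).
Assembling the pieces gives 6-ethyl-8,11-diiodododecan-2-one.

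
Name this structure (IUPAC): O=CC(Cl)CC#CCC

The longest carbon chain that includes the –CHO group and the multiple bond has 7 carbons, so the parent hydride is heptane.
The highest-priority functional group is an aldehyde (terminal –CHO), so the name ends in -al.
The chain contains a C≡C triple bond, so the unsaturation ending is -yne.
Choose the numbering such that the aldehyde carbon is C-1 by definition.
That gives the triple bond between C-4 and C-5; a chloro group at C-2.
Putting it together: 2-chlorohept-4-ynal.

2-chlorohept-4-ynal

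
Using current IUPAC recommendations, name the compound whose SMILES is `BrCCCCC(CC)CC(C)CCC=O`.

The longest carbon chain that includes the –CHO group has 10 carbons, so the parent hydride is decane.
The highest-priority functional group is an aldehyde (terminal –CHO), so the name ends in -al.
Number the chain so that the aldehyde carbon is C-1 by definition.
That gives a bromo group at C-10; an ethyl group at C-6; a methyl group at C-4.
The substituents are ordered alphabetically, ignoring any di-/tri- multipliers.
The name is 10-bromo-6-ethyl-4-methyldecanal.

10-bromo-6-ethyl-4-methyldecanal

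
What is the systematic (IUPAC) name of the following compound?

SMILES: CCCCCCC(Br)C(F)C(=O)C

4-bromo-3-fluorodecan-2-one

Counting along the main chain through the carbonyl gives 10 carbons: the parent is decane.
The highest-priority functional group is a ketone (C=O on an internal carbon), so the name ends in -one.
Choose the numbering such that numbering from this end puts the carbonyl group at C-2 rather than C-9.
This places the carbonyl at C-2; a bromo group at C-4; a fluoro group at C-3.
Prefixes are listed alphabetically: bromo, fluoro.
Assembling the pieces gives 4-bromo-3-fluorodecan-2-one.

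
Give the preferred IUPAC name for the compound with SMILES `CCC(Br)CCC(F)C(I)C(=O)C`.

7-bromo-4-fluoro-3-iodononan-2-one

The longest chain bearing the carbonyl is 9 carbons long (nonane).
The principal characteristic group is a ketone (C=O on an internal carbon), named with the suffix -one.
Choose the numbering such that numbering from this end puts the carbonyl group at C-2 rather than C-8.
That gives the carbonyl at C-2; a bromo group at C-7; a fluoro group at C-4; an iodo group at C-3.
Prefixes are listed alphabetically: bromo, fluoro, iodo.
The name is 7-bromo-4-fluoro-3-iodononan-2-one.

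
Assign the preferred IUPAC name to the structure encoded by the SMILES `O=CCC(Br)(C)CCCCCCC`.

3-bromo-3-methyldecanal

The longest chain bearing the –CHO group is 10 carbons long (decane).
The highest-priority functional group is an aldehyde (terminal –CHO), so the name ends in -al.
Choose the numbering such that the aldehyde carbon is C-1 by definition.
With this numbering: a bromo group at C-3; a methyl group at C-3.
The substituents are ordered alphabetically, ignoring any di-/tri- multipliers.
Assembling the pieces gives 3-bromo-3-methyldecanal.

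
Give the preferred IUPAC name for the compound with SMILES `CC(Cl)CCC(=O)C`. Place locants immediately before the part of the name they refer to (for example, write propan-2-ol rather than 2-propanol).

The longest chain bearing the carbonyl is 6 carbons long (hexane).
A ketone (C=O on an internal carbon) is the principal characteristic group, giving the suffix -one.
Number the chain so that numbering from this end puts the carbonyl group at C-2 rather than C-5.
This places the carbonyl at C-2; a chloro group at C-5.
Putting it together: 5-chlorohexan-2-one.

5-chlorohexan-2-one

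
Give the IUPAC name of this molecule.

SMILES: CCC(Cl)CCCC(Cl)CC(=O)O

The longest chain bearing the –COOH group is 9 carbons long (nonane).
A carboxylic acid (terminal –COOH) is the principal characteristic group, giving the suffix -oic acid.
Choose the numbering such that the carboxylic acid carbon is C-1 by definition.
That gives chloro groups at C-3 and C-7.
Putting it together: 3,7-dichlorononanoic acid.

3,7-dichlorononanoic acid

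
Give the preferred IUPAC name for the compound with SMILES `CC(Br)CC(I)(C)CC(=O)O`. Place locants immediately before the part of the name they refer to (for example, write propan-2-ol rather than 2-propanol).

Counting along the main chain through the –COOH group gives 6 carbons: the parent is hexane.
The highest-priority functional group is a carboxylic acid (terminal –COOH), so the name ends in -oic acid.
Number the chain so that the carboxylic acid carbon is C-1 by definition.
This places a bromo group at C-5; an iodo group at C-3; a methyl group at C-3.
Substituent prefixes are cited in alphabetical order (multiplying prefixes like di-/tri- are ignored for ordering).
Putting it together: 5-bromo-3-iodo-3-methylhexanoic acid.

5-bromo-3-iodo-3-methylhexanoic acid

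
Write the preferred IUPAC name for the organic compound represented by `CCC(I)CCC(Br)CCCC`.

6-bromo-3-iododecane

The longest carbon chain is 10 atoms: the parent is decane.
Choose the numbering such that the substituent locant set {3,6} is lower than {5,8} at the first point of difference.
That gives a bromo group at C-6; an iodo group at C-3.
Substituent prefixes are cited in alphabetical order (multiplying prefixes like di-/tri- are ignored for ordering).
Putting it together: 6-bromo-3-iododecane.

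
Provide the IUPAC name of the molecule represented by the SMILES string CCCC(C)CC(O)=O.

The longest chain bearing the –COOH group is 6 carbons long (hexane).
A carboxylic acid (terminal –COOH) is the principal characteristic group, giving the suffix -oic acid.
Number the chain so that the carboxylic acid carbon is C-1 by definition.
This places a methyl group at C-3.
Putting it together: 3-methylhexanoic acid.

3-methylhexanoic acid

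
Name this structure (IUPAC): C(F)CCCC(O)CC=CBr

The longest chain bearing the –OH group and the multiple bond is 8 carbons long (octane).
The principal characteristic group is an alcohol (–OH), named with the suffix -ol.
There is one C=C double bond, indicated by the ending -ene.
Number the chain so that numbering from this end puts the hydroxyl group at C-4 rather than C-5.
That gives the hydroxyl at C-4; the double bond between C-1 and C-2; a bromo group at C-1; a fluoro group at C-8.
Substituent prefixes are cited in alphabetical order (multiplying prefixes like di-/tri- are ignored for ordering).
Putting it together: 1-bromo-8-fluorooct-1-en-4-ol.

1-bromo-8-fluorooct-1-en-4-ol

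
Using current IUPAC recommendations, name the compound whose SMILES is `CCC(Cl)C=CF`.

3-chloro-1-fluoropent-1-ene

The longest chain bearing the multiple bond is 5 carbons long (pentane).
The chain contains a C=C double bond, so the unsaturation ending is -ene.
The numbering direction is chosen so that numbering from this end puts the double bond at C-1 rather than C-4.
That gives the double bond between C-1 and C-2; a chloro group at C-3; a fluoro group at C-1.
The substituents are ordered alphabetically, ignoring any di-/tri- multipliers.
The name is 3-chloro-1-fluoropent-1-ene.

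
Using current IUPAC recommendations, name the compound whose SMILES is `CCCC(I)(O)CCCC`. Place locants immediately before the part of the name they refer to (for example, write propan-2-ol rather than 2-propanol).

4-iodooctan-4-ol

Counting along the main chain through the –OH group gives 8 carbons: the parent is octane.
An alcohol (–OH) is the principal characteristic group, giving the suffix -ol.
Number the chain so that numbering from this end puts the hydroxyl group at C-4 rather than C-5.
With this numbering: the hydroxyl at C-4; an iodo group at C-4.
Assembling the pieces gives 4-iodooctan-4-ol.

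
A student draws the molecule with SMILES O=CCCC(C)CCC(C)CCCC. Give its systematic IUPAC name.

Counting along the main chain through the –CHO group gives 11 carbons: the parent is undecane.
The highest-priority functional group is an aldehyde (terminal –CHO), so the name ends in -al.
The numbering direction is chosen so that the aldehyde carbon is C-1 by definition.
With this numbering: methyl groups at C-4 and C-7.
The name is 4,7-dimethylundecanal.

4,7-dimethylundecanal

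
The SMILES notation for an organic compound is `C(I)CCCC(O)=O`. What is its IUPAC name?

5-iodopentanoic acid

Counting along the main chain through the –COOH group gives 5 carbons: the parent is pentane.
A carboxylic acid (terminal –COOH) is the principal characteristic group, giving the suffix -oic acid.
The numbering direction is chosen so that the carboxylic acid carbon is C-1 by definition.
This places an iodo group at C-5.
Assembling the pieces gives 5-iodopentanoic acid.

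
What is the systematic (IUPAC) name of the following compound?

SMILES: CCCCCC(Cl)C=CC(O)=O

The longest chain bearing the –COOH group and the multiple bond is 9 carbons long (nonane).
A carboxylic acid (terminal –COOH) is the principal characteristic group, giving the suffix -oic acid.
There is one C=C double bond, indicated by the ending -ene.
The numbering direction is chosen so that the carboxylic acid carbon is C-1 by definition.
That gives the double bond between C-2 and C-3; a chloro group at C-4.
Putting it together: 4-chloronon-2-enoic acid.

4-chloronon-2-enoic acid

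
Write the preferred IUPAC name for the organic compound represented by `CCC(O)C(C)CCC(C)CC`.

The longest chain bearing the –OH group is 9 carbons long (nonane).
The highest-priority functional group is an alcohol (–OH), so the name ends in -ol.
The numbering direction is chosen so that numbering from this end puts the hydroxyl group at C-3 rather than C-7.
That gives the hydroxyl at C-3; methyl groups at C-4 and C-7.
The name is 4,7-dimethylnonan-3-ol.

4,7-dimethylnonan-3-ol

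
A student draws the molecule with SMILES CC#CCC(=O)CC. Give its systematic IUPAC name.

hept-5-yn-3-one

The longest carbon chain that includes the carbonyl and the multiple bond has 7 carbons, so the parent hydride is heptane.
The principal characteristic group is a ketone (C=O on an internal carbon), named with the suffix -one.
The chain contains a C≡C triple bond, so the unsaturation ending is -yne.
Choose the numbering such that numbering from this end puts the carbonyl group at C-3 rather than C-5.
This places the carbonyl at C-3; the triple bond between C-5 and C-6.
Putting it together: hept-5-yn-3-one.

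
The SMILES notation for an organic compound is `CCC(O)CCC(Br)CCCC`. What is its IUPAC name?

The longest chain bearing the –OH group is 10 carbons long (decane).
The highest-priority functional group is an alcohol (–OH), so the name ends in -ol.
Number the chain so that numbering from this end puts the hydroxyl group at C-3 rather than C-8.
With this numbering: the hydroxyl at C-3; a bromo group at C-6.
The name is 6-bromodecan-3-ol.

6-bromodecan-3-ol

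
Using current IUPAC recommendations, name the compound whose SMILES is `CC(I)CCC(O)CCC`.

Counting along the main chain through the –OH group gives 8 carbons: the parent is octane.
The principal characteristic group is an alcohol (–OH), named with the suffix -ol.
Choose the numbering such that numbering from this end puts the hydroxyl group at C-4 rather than C-5.
This places the hydroxyl at C-4; an iodo group at C-7.
The name is 7-iodooctan-4-ol.

7-iodooctan-4-ol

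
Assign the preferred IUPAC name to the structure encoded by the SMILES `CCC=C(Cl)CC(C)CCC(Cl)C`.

Counting along the main chain through the multiple bond gives 10 carbons: the parent is decane.
The chain contains a C=C double bond, so the unsaturation ending is -ene.
The numbering direction is chosen so that numbering from this end puts the double bond at C-3 rather than C-7.
This places the double bond between C-3 and C-4; chloro groups at C-4 and C-9; a methyl group at C-6.
The substituents are ordered alphabetically, ignoring any di-/tri- multipliers.
Putting it together: 4,9-dichloro-6-methyldec-3-ene.

4,9-dichloro-6-methyldec-3-ene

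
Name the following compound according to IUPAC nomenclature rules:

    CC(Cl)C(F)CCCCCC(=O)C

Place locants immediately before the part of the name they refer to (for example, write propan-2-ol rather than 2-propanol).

The longest carbon chain that includes the carbonyl has 10 carbons, so the parent hydride is decane.
A ketone (C=O on an internal carbon) is the principal characteristic group, giving the suffix -one.
The numbering direction is chosen so that numbering from this end puts the carbonyl group at C-2 rather than C-9.
That gives the carbonyl at C-2; a chloro group at C-9; a fluoro group at C-8.
The substituents are ordered alphabetically, ignoring any di-/tri- multipliers.
The name is 9-chloro-8-fluorodecan-2-one.

9-chloro-8-fluorodecan-2-one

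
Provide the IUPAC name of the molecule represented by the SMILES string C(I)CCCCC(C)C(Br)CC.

The parent chain contains 9 carbons (nonane).
The numbering direction is chosen so that the substituent locant set {1,6,7} is lower than {3,4,9} at the first point of difference.
With this numbering: a bromo group at C-7; an iodo group at C-1; a methyl group at C-6.
The substituents are ordered alphabetically, ignoring any di-/tri- multipliers.
Putting it together: 7-bromo-1-iodo-6-methylnonane.

7-bromo-1-iodo-6-methylnonane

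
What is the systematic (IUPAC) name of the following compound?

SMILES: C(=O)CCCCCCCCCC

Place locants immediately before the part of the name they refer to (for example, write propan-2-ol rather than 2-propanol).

The longest chain bearing the –CHO group is 11 carbons long (undecane).
The highest-priority functional group is an aldehyde (terminal –CHO), so the name ends in -al.
Number the chain so that the aldehyde carbon is C-1 by definition.
The name is undecanal.

undecanal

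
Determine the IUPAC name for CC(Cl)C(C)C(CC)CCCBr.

The longest carbon chain is 7 atoms: the parent is heptane.
Choose the numbering such that the substituent locant set {1,4,5,6} is lower than {2,3,4,7} at the first point of difference.
With this numbering: a bromo group at C-1; a chloro group at C-6; an ethyl group at C-4; a methyl group at C-5.
Prefixes are listed alphabetically: bromo, chloro, ethyl, methyl.
Assembling the pieces gives 1-bromo-6-chloro-4-ethyl-5-methylheptane.

1-bromo-6-chloro-4-ethyl-5-methylheptane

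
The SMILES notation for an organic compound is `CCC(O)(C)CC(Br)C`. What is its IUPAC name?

Counting along the main chain through the –OH group gives 6 carbons: the parent is hexane.
The highest-priority functional group is an alcohol (–OH), so the name ends in -ol.
Number the chain so that numbering from this end puts the hydroxyl group at C-3 rather than C-4.
That gives the hydroxyl at C-3; a bromo group at C-5; a methyl group at C-3.
Substituent prefixes are cited in alphabetical order (multiplying prefixes like di-/tri- are ignored for ordering).
Putting it together: 5-bromo-3-methylhexan-3-ol.

5-bromo-3-methylhexan-3-ol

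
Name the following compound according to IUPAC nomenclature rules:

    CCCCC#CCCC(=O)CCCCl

The longest carbon chain that includes the carbonyl and the multiple bond has 12 carbons, so the parent hydride is dodecane.
A ketone (C=O on an internal carbon) is the principal characteristic group, giving the suffix -one.
The chain contains a C≡C triple bond, so the unsaturation ending is -yne.
Number the chain so that numbering from this end puts the carbonyl group at C-4 rather than C-9.
This places the carbonyl at C-4; the triple bond between C-7 and C-8; a chloro group at C-1.
Putting it together: 1-chlorododec-7-yn-4-one.

1-chlorododec-7-yn-4-one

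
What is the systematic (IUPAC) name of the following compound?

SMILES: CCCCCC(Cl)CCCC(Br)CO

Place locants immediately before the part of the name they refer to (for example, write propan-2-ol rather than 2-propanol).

The longest chain bearing the –OH group is 11 carbons long (undecane).
The principal characteristic group is an alcohol (–OH), named with the suffix -ol.
Number the chain so that numbering from this end puts the hydroxyl group at C-1 rather than C-11.
That gives the hydroxyl at C-1; a bromo group at C-2; a chloro group at C-6.
Substituent prefixes are cited in alphabetical order (multiplying prefixes like di-/tri- are ignored for ordering).
Assembling the pieces gives 2-bromo-6-chloroundecan-1-ol.

2-bromo-6-chloroundecan-1-ol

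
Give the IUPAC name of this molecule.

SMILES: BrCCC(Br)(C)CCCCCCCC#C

The longest chain bearing the multiple bond is 12 carbons long (dodecane).
There is one C≡C triple bond, indicated by the ending -yne.
The numbering direction is chosen so that numbering from this end puts the triple bond at C-1 rather than C-11.
With this numbering: the triple bond between C-1 and C-2; bromo groups at C-10 and C-12; a methyl group at C-10.
Substituent prefixes are cited in alphabetical order (multiplying prefixes like di-/tri- are ignored for ordering).
Assembling the pieces gives 10,12-dibromo-10-methyldodec-1-yne.

10,12-dibromo-10-methyldodec-1-yne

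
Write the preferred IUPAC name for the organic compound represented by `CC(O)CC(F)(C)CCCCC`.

The longest chain bearing the –OH group is 9 carbons long (nonane).
An alcohol (–OH) is the principal characteristic group, giving the suffix -ol.
The numbering direction is chosen so that numbering from this end puts the hydroxyl group at C-2 rather than C-8.
This places the hydroxyl at C-2; a fluoro group at C-4; a methyl group at C-4.
The substituents are ordered alphabetically, ignoring any di-/tri- multipliers.
Putting it together: 4-fluoro-4-methylnonan-2-ol.

4-fluoro-4-methylnonan-2-ol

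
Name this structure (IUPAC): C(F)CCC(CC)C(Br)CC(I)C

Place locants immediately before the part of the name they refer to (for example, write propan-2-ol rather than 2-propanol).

5-bromo-4-ethyl-1-fluoro-7-iodooctane

The longest continuous carbon chain has 8 atoms, so the parent hydride is octane.
The numbering direction is chosen so that the substituent locant set {1,4,5,7} is lower than {2,4,5,8} at the first point of difference.
This places a bromo group at C-5; an ethyl group at C-4; a fluoro group at C-1; an iodo group at C-7.
The substituents are ordered alphabetically, ignoring any di-/tri- multipliers.
The name is 5-bromo-4-ethyl-1-fluoro-7-iodooctane.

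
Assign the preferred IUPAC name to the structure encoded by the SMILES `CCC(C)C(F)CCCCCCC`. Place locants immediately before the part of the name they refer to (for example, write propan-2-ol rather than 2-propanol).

The longest continuous carbon chain has 11 atoms, so the parent hydride is undecane.
The numbering direction is chosen so that the substituent locant set {3,4} is lower than {8,9} at the first point of difference.
This places a fluoro group at C-4; a methyl group at C-3.
The substituents are ordered alphabetically, ignoring any di-/tri- multipliers.
Putting it together: 4-fluoro-3-methylundecane.

4-fluoro-3-methylundecane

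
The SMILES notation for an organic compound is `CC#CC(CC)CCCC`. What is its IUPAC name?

Counting along the main chain through the multiple bond gives 8 carbons: the parent is octane.
There is one C≡C triple bond, indicated by the ending -yne.
Number the chain so that numbering from this end puts the triple bond at C-2 rather than C-6.
This places the triple bond between C-2 and C-3; an ethyl group at C-4.
Putting it together: 4-ethyloct-2-yne.

4-ethyloct-2-yne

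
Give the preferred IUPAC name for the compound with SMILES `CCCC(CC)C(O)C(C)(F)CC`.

The longest carbon chain that includes the –OH group has 8 carbons, so the parent hydride is octane.
An alcohol (–OH) is the principal characteristic group, giving the suffix -ol.
The numbering direction is chosen so that numbering from this end puts the hydroxyl group at C-4 rather than C-5.
With this numbering: the hydroxyl at C-4; an ethyl group at C-5; a fluoro group at C-3; a methyl group at C-3.
Prefixes are listed alphabetically: ethyl, fluoro, methyl.
The name is 5-ethyl-3-fluoro-3-methyloctan-4-ol.

5-ethyl-3-fluoro-3-methyloctan-4-ol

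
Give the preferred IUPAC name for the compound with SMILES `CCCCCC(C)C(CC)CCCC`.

5-ethyl-6-methylundecane

The longest carbon chain is 11 atoms: the parent is undecane.
Choose the numbering such that the substituent locant set {5,6} is lower than {6,7} at the first point of difference.
That gives an ethyl group at C-5; a methyl group at C-6.
The substituents are ordered alphabetically, ignoring any di-/tri- multipliers.
Assembling the pieces gives 5-ethyl-6-methylundecane.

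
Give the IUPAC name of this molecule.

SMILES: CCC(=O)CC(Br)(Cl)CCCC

5-bromo-5-chlorononan-3-one

The longest carbon chain that includes the carbonyl has 9 carbons, so the parent hydride is nonane.
The principal characteristic group is a ketone (C=O on an internal carbon), named with the suffix -one.
Choose the numbering such that numbering from this end puts the carbonyl group at C-3 rather than C-7.
This places the carbonyl at C-3; a bromo group at C-5; a chloro group at C-5.
Substituent prefixes are cited in alphabetical order (multiplying prefixes like di-/tri- are ignored for ordering).
Putting it together: 5-bromo-5-chlorononan-3-one.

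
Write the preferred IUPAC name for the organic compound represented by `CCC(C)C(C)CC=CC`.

5,6-dimethyloct-2-ene

Counting along the main chain through the multiple bond gives 8 carbons: the parent is octane.
There is one C=C double bond, indicated by the ending -ene.
Number the chain so that numbering from this end puts the double bond at C-2 rather than C-6.
With this numbering: the double bond between C-2 and C-3; methyl groups at C-5 and C-6.
The name is 5,6-dimethyloct-2-ene.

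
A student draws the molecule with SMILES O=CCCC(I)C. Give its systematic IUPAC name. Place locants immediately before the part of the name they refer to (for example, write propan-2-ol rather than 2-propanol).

4-iodopentanal

The longest chain bearing the –CHO group is 5 carbons long (pentane).
An aldehyde (terminal –CHO) is the principal characteristic group, giving the suffix -al.
Choose the numbering such that the aldehyde carbon is C-1 by definition.
With this numbering: an iodo group at C-4.
Assembling the pieces gives 4-iodopentanal.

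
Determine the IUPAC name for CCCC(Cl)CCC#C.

Counting along the main chain through the multiple bond gives 8 carbons: the parent is octane.
A C≡C triple bond in the chain gives the infix -yne-.
The numbering direction is chosen so that numbering from this end puts the triple bond at C-1 rather than C-7.
This places the triple bond between C-1 and C-2; a chloro group at C-5.
The name is 5-chlorooct-1-yne.

5-chlorooct-1-yne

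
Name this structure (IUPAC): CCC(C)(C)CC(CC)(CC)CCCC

The longest continuous carbon chain has 9 atoms, so the parent hydride is nonane.
The numbering direction is chosen so that the substituent locant set {3,3,5,5} is lower than {5,5,7,7} at the first point of difference.
This places two ethyl groups at C-5; two methyl groups at C-3.
The substituents are ordered alphabetically, ignoring any di-/tri- multipliers.
Assembling the pieces gives 5,5-diethyl-3,3-dimethylnonane.

5,5-diethyl-3,3-dimethylnonane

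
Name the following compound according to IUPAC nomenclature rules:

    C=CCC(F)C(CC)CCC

The longest chain bearing the multiple bond is 8 carbons long (octane).
The chain contains a C=C double bond, so the unsaturation ending is -ene.
The numbering direction is chosen so that numbering from this end puts the double bond at C-1 rather than C-7.
With this numbering: the double bond between C-1 and C-2; an ethyl group at C-5; a fluoro group at C-4.
Substituent prefixes are cited in alphabetical order (multiplying prefixes like di-/tri- are ignored for ordering).
Putting it together: 5-ethyl-4-fluorooct-1-ene.

5-ethyl-4-fluorooct-1-ene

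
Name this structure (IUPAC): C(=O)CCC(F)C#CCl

Counting along the main chain through the –CHO group and the multiple bond gives 6 carbons: the parent is hexane.
An aldehyde (terminal –CHO) is the principal characteristic group, giving the suffix -al.
A C≡C triple bond in the chain gives the infix -yne-.
Number the chain so that the aldehyde carbon is C-1 by definition.
This places the triple bond between C-5 and C-6; a chloro group at C-6; a fluoro group at C-4.
Substituent prefixes are cited in alphabetical order (multiplying prefixes like di-/tri- are ignored for ordering).
Assembling the pieces gives 6-chloro-4-fluorohex-5-ynal.

6-chloro-4-fluorohex-5-ynal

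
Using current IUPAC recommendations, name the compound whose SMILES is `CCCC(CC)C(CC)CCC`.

The longest continuous carbon chain has 8 atoms, so the parent hydride is octane.
Both numbering directions give the same locant set; either may be used.
This places ethyl groups at C-4 and C-5.
The name is 4,5-diethyloctane.

4,5-diethyloctane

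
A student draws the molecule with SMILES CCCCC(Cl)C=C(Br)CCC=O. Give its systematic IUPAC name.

Counting along the main chain through the –CHO group and the multiple bond gives 10 carbons: the parent is decane.
The highest-priority functional group is an aldehyde (terminal –CHO), so the name ends in -al.
The chain contains a C=C double bond, so the unsaturation ending is -ene.
Number the chain so that the aldehyde carbon is C-1 by definition.
This places the double bond between C-4 and C-5; a bromo group at C-4; a chloro group at C-6.
The substituents are ordered alphabetically, ignoring any di-/tri- multipliers.
Putting it together: 4-bromo-6-chlorodec-4-enal.

4-bromo-6-chlorodec-4-enal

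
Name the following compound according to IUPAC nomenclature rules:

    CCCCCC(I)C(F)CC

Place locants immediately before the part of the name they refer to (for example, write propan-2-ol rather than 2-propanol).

3-fluoro-4-iodononane

The longest continuous carbon chain has 9 atoms, so the parent hydride is nonane.
The numbering direction is chosen so that the substituent locant set {3,4} is lower than {6,7} at the first point of difference.
With this numbering: a fluoro group at C-3; an iodo group at C-4.
Prefixes are listed alphabetically: fluoro, iodo.
The name is 3-fluoro-4-iodononane.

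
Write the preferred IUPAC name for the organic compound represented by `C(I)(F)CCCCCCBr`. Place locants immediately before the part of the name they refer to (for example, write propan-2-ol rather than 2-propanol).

7-bromo-1-fluoro-1-iodoheptane

The parent chain contains 7 carbons (heptane).
Number the chain so that the substituent locant set {1,1,7} is lower than {1,7,7} at the first point of difference.
With this numbering: a bromo group at C-7; a fluoro group at C-1; an iodo group at C-1.
Substituent prefixes are cited in alphabetical order (multiplying prefixes like di-/tri- are ignored for ordering).
The name is 7-bromo-1-fluoro-1-iodoheptane.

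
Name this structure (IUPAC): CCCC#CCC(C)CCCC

7-methylundec-4-yne

The longest chain bearing the multiple bond is 11 carbons long (undecane).
There is one C≡C triple bond, indicated by the ending -yne.
Choose the numbering such that numbering from this end puts the triple bond at C-4 rather than C-7.
With this numbering: the triple bond between C-4 and C-5; a methyl group at C-7.
Assembling the pieces gives 7-methylundec-4-yne.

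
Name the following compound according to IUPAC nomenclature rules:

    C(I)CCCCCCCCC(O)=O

10-iododecanoic acid

The longest chain bearing the –COOH group is 10 carbons long (decane).
The principal characteristic group is a carboxylic acid (terminal –COOH), named with the suffix -oic acid.
The numbering direction is chosen so that the carboxylic acid carbon is C-1 by definition.
That gives an iodo group at C-10.
Assembling the pieces gives 10-iododecanoic acid.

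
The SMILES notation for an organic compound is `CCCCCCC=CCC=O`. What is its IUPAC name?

dec-3-enal

The longest carbon chain that includes the –CHO group and the multiple bond has 10 carbons, so the parent hydride is decane.
The principal characteristic group is an aldehyde (terminal –CHO), named with the suffix -al.
The chain contains a C=C double bond, so the unsaturation ending is -ene.
Choose the numbering such that the aldehyde carbon is C-1 by definition.
This places the double bond between C-3 and C-4.
Assembling the pieces gives dec-3-enal.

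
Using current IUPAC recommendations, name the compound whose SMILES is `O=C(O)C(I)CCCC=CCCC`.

2-iododec-6-enoic acid

The longest chain bearing the –COOH group and the multiple bond is 10 carbons long (decane).
A carboxylic acid (terminal –COOH) is the principal characteristic group, giving the suffix -oic acid.
The chain contains a C=C double bond, so the unsaturation ending is -ene.
Choose the numbering such that the carboxylic acid carbon is C-1 by definition.
This places the double bond between C-6 and C-7; an iodo group at C-2.
Assembling the pieces gives 2-iododec-6-enoic acid.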